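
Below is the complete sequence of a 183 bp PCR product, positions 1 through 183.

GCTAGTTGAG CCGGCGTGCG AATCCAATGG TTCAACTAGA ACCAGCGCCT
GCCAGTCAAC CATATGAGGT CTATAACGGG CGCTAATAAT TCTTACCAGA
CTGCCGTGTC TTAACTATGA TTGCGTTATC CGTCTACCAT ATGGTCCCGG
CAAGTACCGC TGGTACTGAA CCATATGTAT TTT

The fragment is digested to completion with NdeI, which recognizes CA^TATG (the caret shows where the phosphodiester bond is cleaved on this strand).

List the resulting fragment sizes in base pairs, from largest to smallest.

NdeI sites (CATATG) start at positions 61, 138, 172.
NdeI cuts after base 2 of each site, so after positions 62, 139, 173.
Linear molecule, 3 cuts → 4 fragments:
  1–62 → 62 bp
  63–139 → 77 bp
  140–173 → 34 bp
  174–183 → 10 bp
Sorted largest to smallest: 77, 62, 34, 10 bp.

77, 62, 34, 10 bp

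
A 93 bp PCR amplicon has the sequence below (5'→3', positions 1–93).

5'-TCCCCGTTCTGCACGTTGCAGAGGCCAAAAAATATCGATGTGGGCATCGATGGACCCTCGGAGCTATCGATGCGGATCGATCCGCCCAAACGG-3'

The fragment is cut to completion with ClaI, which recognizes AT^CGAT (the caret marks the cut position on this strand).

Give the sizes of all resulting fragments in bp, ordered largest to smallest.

35, 20, 16, 12, 10 bp

ClaI sites (ATCGAT) start at positions 34, 46, 66, 76.
ClaI cuts after base 2 of each site, so after positions 35, 47, 67, 77.
Linear molecule, 4 cuts → 5 fragments:
  1–35 → 35 bp
  36–47 → 12 bp
  48–67 → 20 bp
  68–77 → 10 bp
  78–93 → 16 bp
Sorted largest to smallest: 35, 20, 16, 12, 10 bp.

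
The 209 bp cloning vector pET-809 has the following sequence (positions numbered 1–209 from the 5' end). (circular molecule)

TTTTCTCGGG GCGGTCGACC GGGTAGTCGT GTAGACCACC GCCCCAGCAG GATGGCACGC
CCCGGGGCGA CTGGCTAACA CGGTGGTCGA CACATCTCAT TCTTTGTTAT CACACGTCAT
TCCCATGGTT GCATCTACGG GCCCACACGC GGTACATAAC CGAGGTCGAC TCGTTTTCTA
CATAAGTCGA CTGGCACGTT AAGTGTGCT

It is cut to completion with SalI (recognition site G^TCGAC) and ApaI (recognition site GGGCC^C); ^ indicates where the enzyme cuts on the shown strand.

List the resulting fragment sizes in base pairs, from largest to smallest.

72, 57, 37, 22, 21 bp

SalI sites (GTCGAC) start at positions 14, 86, 165, 186.
SalI cuts after the first base of each site, so after positions 14, 86, 165, 186.
The ApaI site (GGGCCC) starts at position 139.
ApaI cuts after base 5 of each site (before the last base), so after position 143.
Combined cut positions: 14, 86, 143, 165, 186.
Circular molecule, 5 cuts → 5 fragments:
  15–86 → 72 bp
  87–143 → 57 bp
  144–165 → 22 bp
  166–186 → 21 bp
  187–209 then 1–14 → 23 + 14 = 37 bp
Sorted largest to smallest: 72, 57, 37, 22, 21 bp.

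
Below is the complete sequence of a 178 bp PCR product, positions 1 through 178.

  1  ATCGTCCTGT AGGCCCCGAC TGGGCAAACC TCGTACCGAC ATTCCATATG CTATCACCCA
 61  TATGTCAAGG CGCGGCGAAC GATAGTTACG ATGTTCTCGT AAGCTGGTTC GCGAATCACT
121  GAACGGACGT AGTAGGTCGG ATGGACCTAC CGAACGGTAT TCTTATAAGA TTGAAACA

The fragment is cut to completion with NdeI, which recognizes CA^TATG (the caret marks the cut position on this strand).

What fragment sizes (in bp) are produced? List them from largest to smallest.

NdeI sites (CATATG) start at positions 45, 59.
NdeI cuts after base 2 of each site, so after positions 46, 60.
Linear molecule, 2 cuts → 3 fragments:
  1–46 → 46 bp
  47–60 → 14 bp
  61–178 → 118 bp
Sorted largest to smallest: 118, 46, 14 bp.

118, 46, 14 bp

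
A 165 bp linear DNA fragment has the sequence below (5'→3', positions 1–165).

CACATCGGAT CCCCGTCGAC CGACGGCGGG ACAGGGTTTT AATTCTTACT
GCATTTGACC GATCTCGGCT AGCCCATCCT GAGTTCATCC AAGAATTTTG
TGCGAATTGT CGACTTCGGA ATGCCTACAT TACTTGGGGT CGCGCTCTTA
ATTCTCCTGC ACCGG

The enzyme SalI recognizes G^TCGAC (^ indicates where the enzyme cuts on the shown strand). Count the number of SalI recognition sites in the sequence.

2

GTCGAC occurs starting at positions 15, 109.
SalI cuts at 2 sites.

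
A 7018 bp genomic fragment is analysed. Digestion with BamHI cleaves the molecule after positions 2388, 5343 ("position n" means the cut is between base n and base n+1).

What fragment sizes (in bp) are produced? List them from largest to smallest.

2955, 2388, 1675 bp

Linear molecule, 2 cuts → 3 fragments:
  2388 − 0 = 2388 bp
  5343 − 2388 = 2955 bp
  7018 − 5343 = 1675 bp
Sorted largest to smallest: 2955, 2388, 1675 bp.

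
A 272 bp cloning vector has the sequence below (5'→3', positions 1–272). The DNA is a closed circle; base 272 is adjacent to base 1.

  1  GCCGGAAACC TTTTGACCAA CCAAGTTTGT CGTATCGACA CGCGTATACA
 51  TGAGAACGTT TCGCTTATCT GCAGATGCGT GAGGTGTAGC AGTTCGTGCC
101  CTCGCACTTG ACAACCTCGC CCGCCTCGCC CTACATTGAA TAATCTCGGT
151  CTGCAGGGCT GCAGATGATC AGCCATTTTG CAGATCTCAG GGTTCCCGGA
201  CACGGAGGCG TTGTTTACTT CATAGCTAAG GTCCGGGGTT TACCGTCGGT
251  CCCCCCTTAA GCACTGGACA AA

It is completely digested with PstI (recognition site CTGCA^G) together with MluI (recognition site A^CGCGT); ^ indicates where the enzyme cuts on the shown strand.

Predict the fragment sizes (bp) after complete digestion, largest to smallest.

149, 82, 33, 8 bp

PstI sites (CTGCAG) start at positions 69, 151, 159.
PstI cuts after base 5 of each site (before the last base), so after positions 73, 155, 163.
The MluI site (ACGCGT) starts at position 40.
MluI cuts after the first base of each site, so after position 40.
Combined cut positions: 40, 73, 155, 163.
Circular molecule, 4 cuts → 4 fragments:
  41–73 → 33 bp
  74–155 → 82 bp
  156–163 → 8 bp
  164–272 then 1–40 → 109 + 40 = 149 bp
Sorted largest to smallest: 149, 82, 33, 8 bp.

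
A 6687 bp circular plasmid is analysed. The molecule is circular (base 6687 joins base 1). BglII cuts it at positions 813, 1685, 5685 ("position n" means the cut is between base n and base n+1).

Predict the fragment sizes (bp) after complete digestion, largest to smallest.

Circular molecule, 3 cuts → 3 fragments:
  1685 − 813 = 872 bp
  5685 − 1685 = 4000 bp
  wrap: 6687 − 5685 + 813 = 1815 bp
Sorted largest to smallest: 4000, 1815, 872 bp.

4000, 1815, 872 bp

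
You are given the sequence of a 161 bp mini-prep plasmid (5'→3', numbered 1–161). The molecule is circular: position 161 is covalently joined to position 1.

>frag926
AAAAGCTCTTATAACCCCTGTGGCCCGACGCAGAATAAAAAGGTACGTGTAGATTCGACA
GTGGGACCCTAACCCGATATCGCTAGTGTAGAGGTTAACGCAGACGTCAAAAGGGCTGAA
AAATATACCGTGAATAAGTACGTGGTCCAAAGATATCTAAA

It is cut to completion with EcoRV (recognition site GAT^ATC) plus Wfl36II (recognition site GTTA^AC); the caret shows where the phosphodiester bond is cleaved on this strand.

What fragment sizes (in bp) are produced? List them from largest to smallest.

85, 57, 19 bp

EcoRV sites (GATATC) start at positions 76, 152.
EcoRV cuts after base 3 of each site, so after positions 78, 154.
The Wfl36II site (GTTAAC) starts at position 94.
Wfl36II cuts after base 4 of each site, so after position 97.
Combined cut positions: 78, 97, 154.
Circular molecule, 3 cuts → 3 fragments:
  79–97 → 19 bp
  98–154 → 57 bp
  155–161 then 1–78 → 7 + 78 = 85 bp
Sorted largest to smallest: 85, 57, 19 bp.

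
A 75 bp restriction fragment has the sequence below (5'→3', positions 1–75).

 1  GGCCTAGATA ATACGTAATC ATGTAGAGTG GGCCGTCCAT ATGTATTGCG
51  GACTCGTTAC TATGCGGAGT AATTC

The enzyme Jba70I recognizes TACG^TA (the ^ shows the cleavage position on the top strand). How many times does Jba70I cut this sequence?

TACGTA occurs starting at position 12.
Jba70I cuts at 1 site.

1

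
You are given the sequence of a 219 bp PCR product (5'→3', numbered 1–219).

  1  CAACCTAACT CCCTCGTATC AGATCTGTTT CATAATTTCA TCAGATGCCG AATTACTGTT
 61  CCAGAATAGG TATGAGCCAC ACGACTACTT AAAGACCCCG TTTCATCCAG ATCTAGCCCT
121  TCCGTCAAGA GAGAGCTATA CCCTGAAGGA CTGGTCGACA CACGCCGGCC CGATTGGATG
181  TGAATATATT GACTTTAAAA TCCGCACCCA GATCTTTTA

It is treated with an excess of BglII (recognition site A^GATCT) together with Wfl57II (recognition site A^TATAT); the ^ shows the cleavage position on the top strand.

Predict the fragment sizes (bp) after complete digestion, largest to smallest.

BglII sites (AGATCT) start at positions 21, 109, 210.
BglII cuts after the first base of each site, so after positions 21, 109, 210.
The Wfl57II site (ATATAT) starts at position 184.
Wfl57II cuts after the first base of each site, so after position 184.
Combined cut positions: 21, 109, 184, 210.
Linear molecule, 4 cuts → 5 fragments:
  1–21 → 21 bp
  22–109 → 88 bp
  110–184 → 75 bp
  185–210 → 26 bp
  211–219 → 9 bp
Sorted largest to smallest: 88, 75, 26, 21, 9 bp.

88, 75, 26, 21, 9 bp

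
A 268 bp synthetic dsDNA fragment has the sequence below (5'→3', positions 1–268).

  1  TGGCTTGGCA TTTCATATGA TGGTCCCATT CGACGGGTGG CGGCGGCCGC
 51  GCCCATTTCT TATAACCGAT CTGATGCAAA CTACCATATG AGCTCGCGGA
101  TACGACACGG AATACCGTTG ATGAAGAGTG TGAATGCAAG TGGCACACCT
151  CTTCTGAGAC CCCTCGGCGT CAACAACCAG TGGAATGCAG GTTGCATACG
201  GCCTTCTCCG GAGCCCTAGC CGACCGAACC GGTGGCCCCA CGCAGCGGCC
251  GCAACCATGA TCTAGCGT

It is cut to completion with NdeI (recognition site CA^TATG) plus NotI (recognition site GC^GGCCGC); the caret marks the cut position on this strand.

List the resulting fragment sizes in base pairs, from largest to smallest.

160, 42, 29, 22, 15 bp

NdeI sites (CATATG) start at positions 14, 85.
NdeI cuts after base 2 of each site, so after positions 15, 86.
NotI sites (GCGGCCGC) start at positions 43, 245.
NotI cuts after base 2 of each site, so after positions 44, 246.
Combined cut positions: 15, 44, 86, 246.
Linear molecule, 4 cuts → 5 fragments:
  1–15 → 15 bp
  16–44 → 29 bp
  45–86 → 42 bp
  87–246 → 160 bp
  247–268 → 22 bp
Sorted largest to smallest: 160, 42, 29, 22, 15 bp.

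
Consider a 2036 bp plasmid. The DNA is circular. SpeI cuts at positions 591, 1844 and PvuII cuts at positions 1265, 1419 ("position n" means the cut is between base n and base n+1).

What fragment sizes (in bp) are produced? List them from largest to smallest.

783, 674, 425, 154 bp

Combined cut positions (sorted): 591, 1265, 1419, 1844.
Circular molecule, 4 cuts → 4 fragments:
  1265 − 591 = 674 bp
  1419 − 1265 = 154 bp
  1844 − 1419 = 425 bp
  wrap: 2036 − 1844 + 591 = 783 bp
Sorted largest to smallest: 783, 674, 425, 154 bp.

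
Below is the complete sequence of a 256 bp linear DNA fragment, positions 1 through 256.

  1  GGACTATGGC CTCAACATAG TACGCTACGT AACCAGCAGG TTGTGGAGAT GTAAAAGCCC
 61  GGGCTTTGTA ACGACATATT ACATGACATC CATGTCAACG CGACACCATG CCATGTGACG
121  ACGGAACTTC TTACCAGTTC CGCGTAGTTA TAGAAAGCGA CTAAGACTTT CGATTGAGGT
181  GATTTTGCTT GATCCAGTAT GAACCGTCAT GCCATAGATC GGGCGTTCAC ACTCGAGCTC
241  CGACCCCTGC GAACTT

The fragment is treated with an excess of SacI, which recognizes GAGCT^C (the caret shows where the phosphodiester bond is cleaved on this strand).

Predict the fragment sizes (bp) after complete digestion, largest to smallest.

239, 17 bp

The SacI site (GAGCTC) starts at position 235.
SacI cuts after base 5 of each site (before the last base), so after position 239.
Linear molecule, 1 cut → 2 fragments:
  1–239 → 239 bp
  240–256 → 17 bp
Sorted largest to smallest: 239, 17 bp.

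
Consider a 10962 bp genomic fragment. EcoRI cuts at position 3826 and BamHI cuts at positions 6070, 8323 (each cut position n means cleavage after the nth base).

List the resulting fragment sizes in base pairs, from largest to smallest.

3826, 2639, 2253, 2244 bp

Combined cut positions (sorted): 3826, 6070, 8323.
Linear molecule, 3 cuts → 4 fragments:
  3826 − 0 = 3826 bp
  6070 − 3826 = 2244 bp
  8323 − 6070 = 2253 bp
  10962 − 8323 = 2639 bp
Sorted largest to smallest: 3826, 2639, 2253, 2244 bp.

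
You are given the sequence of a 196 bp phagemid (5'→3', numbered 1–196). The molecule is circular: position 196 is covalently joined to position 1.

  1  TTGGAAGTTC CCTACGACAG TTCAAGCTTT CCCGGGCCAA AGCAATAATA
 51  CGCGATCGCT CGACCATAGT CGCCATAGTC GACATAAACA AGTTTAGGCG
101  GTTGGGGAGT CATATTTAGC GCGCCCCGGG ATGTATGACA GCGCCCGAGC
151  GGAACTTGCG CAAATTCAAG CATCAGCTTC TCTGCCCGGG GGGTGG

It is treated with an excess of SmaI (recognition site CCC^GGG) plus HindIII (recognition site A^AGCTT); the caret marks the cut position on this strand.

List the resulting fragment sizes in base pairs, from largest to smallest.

94, 60, 33, 9 bp

SmaI sites (CCCGGG) start at positions 31, 125, 185.
SmaI cuts after base 3 of each site, so after positions 33, 127, 187.
The HindIII site (AAGCTT) starts at position 24.
HindIII cuts after the first base of each site, so after position 24.
Combined cut positions: 24, 33, 127, 187.
Circular molecule, 4 cuts → 4 fragments:
  25–33 → 9 bp
  34–127 → 94 bp
  128–187 → 60 bp
  188–196 then 1–24 → 9 + 24 = 33 bp
Sorted largest to smallest: 94, 60, 33, 9 bp.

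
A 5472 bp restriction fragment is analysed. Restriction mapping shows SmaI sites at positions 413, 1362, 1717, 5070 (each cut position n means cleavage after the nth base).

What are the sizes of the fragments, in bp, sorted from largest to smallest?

Linear molecule, 4 cuts → 5 fragments:
  413 − 0 = 413 bp
  1362 − 413 = 949 bp
  1717 − 1362 = 355 bp
  5070 − 1717 = 3353 bp
  5472 − 5070 = 402 bp
Sorted largest to smallest: 3353, 949, 413, 402, 355 bp.

3353, 949, 413, 402, 355 bp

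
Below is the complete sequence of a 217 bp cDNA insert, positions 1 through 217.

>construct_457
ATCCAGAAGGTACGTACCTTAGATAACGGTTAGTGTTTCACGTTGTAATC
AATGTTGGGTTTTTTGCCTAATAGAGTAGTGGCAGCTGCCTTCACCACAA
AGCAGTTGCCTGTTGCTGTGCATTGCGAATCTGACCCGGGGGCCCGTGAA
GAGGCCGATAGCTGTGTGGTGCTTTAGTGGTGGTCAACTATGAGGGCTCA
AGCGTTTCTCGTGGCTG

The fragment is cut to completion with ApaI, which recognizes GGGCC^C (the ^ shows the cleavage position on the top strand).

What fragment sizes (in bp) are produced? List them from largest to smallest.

144, 73 bp

The ApaI site (GGGCCC) starts at position 140.
ApaI cuts after base 5 of each site (before the last base), so after position 144.
Linear molecule, 1 cut → 2 fragments:
  1–144 → 144 bp
  145–217 → 73 bp
Sorted largest to smallest: 144, 73 bp.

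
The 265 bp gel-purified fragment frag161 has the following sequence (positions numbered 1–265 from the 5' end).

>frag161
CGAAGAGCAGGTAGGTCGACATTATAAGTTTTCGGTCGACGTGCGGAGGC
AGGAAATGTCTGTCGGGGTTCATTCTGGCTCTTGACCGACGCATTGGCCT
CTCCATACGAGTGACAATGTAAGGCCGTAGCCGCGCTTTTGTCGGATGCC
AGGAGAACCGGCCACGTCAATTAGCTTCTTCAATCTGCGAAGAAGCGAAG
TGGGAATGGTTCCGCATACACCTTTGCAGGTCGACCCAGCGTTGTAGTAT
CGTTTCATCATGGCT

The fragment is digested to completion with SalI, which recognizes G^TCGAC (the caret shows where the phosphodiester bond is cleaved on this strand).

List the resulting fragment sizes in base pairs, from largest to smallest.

SalI sites (GTCGAC) start at positions 15, 35, 230.
SalI cuts after the first base of each site, so after positions 15, 35, 230.
Linear molecule, 3 cuts → 4 fragments:
  1–15 → 15 bp
  16–35 → 20 bp
  36–230 → 195 bp
  231–265 → 35 bp
Sorted largest to smallest: 195, 35, 20, 15 bp.

195, 35, 20, 15 bp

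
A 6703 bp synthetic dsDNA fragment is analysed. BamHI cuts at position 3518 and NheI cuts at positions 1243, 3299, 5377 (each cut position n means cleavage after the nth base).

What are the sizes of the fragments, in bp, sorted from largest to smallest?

2056, 1859, 1326, 1243, 219 bp

Combined cut positions (sorted): 1243, 3299, 3518, 5377.
Linear molecule, 4 cuts → 5 fragments:
  1243 − 0 = 1243 bp
  3299 − 1243 = 2056 bp
  3518 − 3299 = 219 bp
  5377 − 3518 = 1859 bp
  6703 − 5377 = 1326 bp
Sorted largest to smallest: 2056, 1859, 1326, 1243, 219 bp.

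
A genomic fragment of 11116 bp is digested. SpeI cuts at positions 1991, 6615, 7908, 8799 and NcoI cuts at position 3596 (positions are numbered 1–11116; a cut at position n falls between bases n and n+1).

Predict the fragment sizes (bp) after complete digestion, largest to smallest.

Combined cut positions (sorted): 1991, 3596, 6615, 7908, 8799.
Linear molecule, 5 cuts → 6 fragments:
  1991 − 0 = 1991 bp
  3596 − 1991 = 1605 bp
  6615 − 3596 = 3019 bp
  7908 − 6615 = 1293 bp
  8799 − 7908 = 891 bp
  11116 − 8799 = 2317 bp
Sorted largest to smallest: 3019, 2317, 1991, 1605, 1293, 891 bp.

3019, 2317, 1991, 1605, 1293, 891 bp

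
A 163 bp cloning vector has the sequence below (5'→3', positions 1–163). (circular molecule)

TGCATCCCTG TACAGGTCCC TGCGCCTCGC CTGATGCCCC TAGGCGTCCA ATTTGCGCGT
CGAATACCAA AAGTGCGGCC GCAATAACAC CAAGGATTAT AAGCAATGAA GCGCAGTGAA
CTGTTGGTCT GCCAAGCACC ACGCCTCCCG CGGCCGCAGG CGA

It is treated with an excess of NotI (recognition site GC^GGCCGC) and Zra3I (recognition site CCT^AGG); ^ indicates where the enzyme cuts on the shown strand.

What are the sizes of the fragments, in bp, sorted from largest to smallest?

75, 53, 35 bp

NotI sites (GCGGCCGC) start at positions 75, 150.
NotI cuts after base 2 of each site, so after positions 76, 151.
The Zra3I site (CCTAGG) starts at position 39.
Zra3I cuts after base 3 of each site, so after position 41.
Combined cut positions: 41, 76, 151.
Circular molecule, 3 cuts → 3 fragments:
  42–76 → 35 bp
  77–151 → 75 bp
  152–163 then 1–41 → 12 + 41 = 53 bp
Sorted largest to smallest: 75, 53, 35 bp.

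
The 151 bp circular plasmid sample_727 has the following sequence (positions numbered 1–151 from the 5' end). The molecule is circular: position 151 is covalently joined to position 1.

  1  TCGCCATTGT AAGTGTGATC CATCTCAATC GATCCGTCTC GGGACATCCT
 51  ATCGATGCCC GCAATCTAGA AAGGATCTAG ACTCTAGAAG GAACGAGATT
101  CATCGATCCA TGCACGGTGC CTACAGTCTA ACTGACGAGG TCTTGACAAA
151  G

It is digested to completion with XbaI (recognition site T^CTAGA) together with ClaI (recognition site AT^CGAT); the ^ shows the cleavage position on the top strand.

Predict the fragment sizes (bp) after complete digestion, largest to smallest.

XbaI sites (TCTAGA) start at positions 65, 76, 83.
XbaI cuts after the first base of each site, so after positions 65, 76, 83.
ClaI sites (ATCGAT) start at positions 28, 51, 102.
ClaI cuts after base 2 of each site, so after positions 29, 52, 103.
Combined cut positions: 29, 52, 65, 76, 83, 103.
Circular molecule, 6 cuts → 6 fragments:
  30–52 → 23 bp
  53–65 → 13 bp
  66–76 → 11 bp
  77–83 → 7 bp
  84–103 → 20 bp
  104–151 then 1–29 → 48 + 29 = 77 bp
Sorted largest to smallest: 77, 23, 20, 13, 11, 7 bp.

77, 23, 20, 13, 11, 7 bp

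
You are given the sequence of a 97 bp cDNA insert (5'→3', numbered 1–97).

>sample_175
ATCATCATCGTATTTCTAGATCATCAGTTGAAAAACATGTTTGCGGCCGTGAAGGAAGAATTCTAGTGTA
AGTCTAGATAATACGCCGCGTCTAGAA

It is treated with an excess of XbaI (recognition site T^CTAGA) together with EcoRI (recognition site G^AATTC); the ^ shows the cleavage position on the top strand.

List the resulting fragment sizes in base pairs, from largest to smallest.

XbaI sites (TCTAGA) start at positions 15, 73, 91.
XbaI cuts after the first base of each site, so after positions 15, 73, 91.
The EcoRI site (GAATTC) starts at position 58.
EcoRI cuts after the first base of each site, so after position 58.
Combined cut positions: 15, 58, 73, 91.
Linear molecule, 4 cuts → 5 fragments:
  1–15 → 15 bp
  16–58 → 43 bp
  59–73 → 15 bp
  74–91 → 18 bp
  92–97 → 6 bp
Sorted largest to smallest: 43, 18, 15, 15, 6 bp.

43, 18, 15, 15, 6 bp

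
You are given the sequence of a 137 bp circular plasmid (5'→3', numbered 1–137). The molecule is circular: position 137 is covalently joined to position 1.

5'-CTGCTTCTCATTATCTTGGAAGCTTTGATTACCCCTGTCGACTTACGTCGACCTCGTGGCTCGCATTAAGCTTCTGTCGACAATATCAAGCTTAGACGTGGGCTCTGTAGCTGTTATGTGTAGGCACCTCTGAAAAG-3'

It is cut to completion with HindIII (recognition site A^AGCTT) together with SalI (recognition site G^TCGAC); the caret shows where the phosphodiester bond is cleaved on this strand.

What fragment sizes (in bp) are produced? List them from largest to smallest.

HindIII sites (AAGCTT) start at positions 20, 68, 88.
HindIII cuts after the first base of each site, so after positions 20, 68, 88.
SalI sites (GTCGAC) start at positions 37, 47, 76.
SalI cuts after the first base of each site, so after positions 37, 47, 76.
Combined cut positions: 20, 37, 47, 68, 76, 88.
Circular molecule, 6 cuts → 6 fragments:
  21–37 → 17 bp
  38–47 → 10 bp
  48–68 → 21 bp
  69–76 → 8 bp
  77–88 → 12 bp
  89–137 then 1–20 → 49 + 20 = 69 bp
Sorted largest to smallest: 69, 21, 17, 12, 10, 8 bp.

69, 21, 17, 12, 10, 8 bp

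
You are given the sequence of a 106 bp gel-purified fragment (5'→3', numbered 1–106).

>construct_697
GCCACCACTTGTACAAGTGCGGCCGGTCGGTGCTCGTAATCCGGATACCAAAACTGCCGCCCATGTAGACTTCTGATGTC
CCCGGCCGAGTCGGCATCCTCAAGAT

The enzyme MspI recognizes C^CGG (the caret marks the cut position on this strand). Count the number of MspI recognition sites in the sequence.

CCGG occurs starting at positions 23, 41, 82.
MspI cuts at 3 sites.

3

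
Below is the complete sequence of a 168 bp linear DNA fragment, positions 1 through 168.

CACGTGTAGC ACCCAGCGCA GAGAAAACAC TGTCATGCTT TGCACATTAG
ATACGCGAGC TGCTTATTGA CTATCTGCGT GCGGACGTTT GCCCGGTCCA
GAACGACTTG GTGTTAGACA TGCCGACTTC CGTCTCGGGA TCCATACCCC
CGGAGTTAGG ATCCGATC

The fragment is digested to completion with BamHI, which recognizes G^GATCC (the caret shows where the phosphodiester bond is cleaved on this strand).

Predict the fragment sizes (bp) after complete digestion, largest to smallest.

BamHI sites (GGATCC) start at positions 138, 159.
BamHI cuts after the first base of each site, so after positions 138, 159.
Linear molecule, 2 cuts → 3 fragments:
  1–138 → 138 bp
  139–159 → 21 bp
  160–168 → 9 bp
Sorted largest to smallest: 138, 21, 9 bp.

138, 21, 9 bp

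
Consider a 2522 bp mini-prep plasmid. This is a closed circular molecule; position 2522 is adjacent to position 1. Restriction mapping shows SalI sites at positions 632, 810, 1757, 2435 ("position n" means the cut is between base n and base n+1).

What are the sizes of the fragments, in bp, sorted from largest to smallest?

Circular molecule, 4 cuts → 4 fragments:
  810 − 632 = 178 bp
  1757 − 810 = 947 bp
  2435 − 1757 = 678 bp
  wrap: 2522 − 2435 + 632 = 719 bp
Sorted largest to smallest: 947, 719, 678, 178 bp.

947, 719, 678, 178 bp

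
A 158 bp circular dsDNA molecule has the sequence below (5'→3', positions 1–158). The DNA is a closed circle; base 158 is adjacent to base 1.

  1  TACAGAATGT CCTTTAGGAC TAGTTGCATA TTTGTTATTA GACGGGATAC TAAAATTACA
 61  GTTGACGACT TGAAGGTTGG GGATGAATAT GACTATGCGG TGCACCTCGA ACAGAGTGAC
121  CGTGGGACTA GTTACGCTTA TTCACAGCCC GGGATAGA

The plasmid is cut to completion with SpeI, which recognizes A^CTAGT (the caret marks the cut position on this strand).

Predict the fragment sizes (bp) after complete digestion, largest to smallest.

SpeI sites (ACTAGT) start at positions 19, 127.
SpeI cuts after the first base of each site, so after positions 19, 127.
Circular molecule, 2 cuts → 2 fragments:
  20–127 → 108 bp
  128–158 then 1–19 → 31 + 19 = 50 bp
Sorted largest to smallest: 108, 50 bp.

108, 50 bp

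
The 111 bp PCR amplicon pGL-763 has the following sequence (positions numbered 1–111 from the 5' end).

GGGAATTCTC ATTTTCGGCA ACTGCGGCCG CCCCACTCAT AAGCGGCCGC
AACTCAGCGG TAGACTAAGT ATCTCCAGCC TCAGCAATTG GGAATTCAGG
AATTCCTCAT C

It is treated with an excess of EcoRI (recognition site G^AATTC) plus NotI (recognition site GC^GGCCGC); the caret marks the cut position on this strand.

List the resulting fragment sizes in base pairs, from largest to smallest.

48, 22, 19, 11, 8, 3 bp

EcoRI sites (GAATTC) start at positions 3, 92, 100.
EcoRI cuts after the first base of each site, so after positions 3, 92, 100.
NotI sites (GCGGCCGC) start at positions 24, 43.
NotI cuts after base 2 of each site, so after positions 25, 44.
Combined cut positions: 3, 25, 44, 92, 100.
Linear molecule, 5 cuts → 6 fragments:
  1–3 → 3 bp
  4–25 → 22 bp
  26–44 → 19 bp
  45–92 → 48 bp
  93–100 → 8 bp
  101–111 → 11 bp
Sorted largest to smallest: 48, 22, 19, 11, 8, 3 bp.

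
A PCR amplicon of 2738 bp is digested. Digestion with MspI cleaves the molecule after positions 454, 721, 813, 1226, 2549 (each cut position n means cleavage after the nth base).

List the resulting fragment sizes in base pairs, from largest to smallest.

Linear molecule, 5 cuts → 6 fragments:
  454 − 0 = 454 bp
  721 − 454 = 267 bp
  813 − 721 = 92 bp
  1226 − 813 = 413 bp
  2549 − 1226 = 1323 bp
  2738 − 2549 = 189 bp
Sorted largest to smallest: 1323, 454, 413, 267, 189, 92 bp.

1323, 454, 413, 267, 189, 92 bp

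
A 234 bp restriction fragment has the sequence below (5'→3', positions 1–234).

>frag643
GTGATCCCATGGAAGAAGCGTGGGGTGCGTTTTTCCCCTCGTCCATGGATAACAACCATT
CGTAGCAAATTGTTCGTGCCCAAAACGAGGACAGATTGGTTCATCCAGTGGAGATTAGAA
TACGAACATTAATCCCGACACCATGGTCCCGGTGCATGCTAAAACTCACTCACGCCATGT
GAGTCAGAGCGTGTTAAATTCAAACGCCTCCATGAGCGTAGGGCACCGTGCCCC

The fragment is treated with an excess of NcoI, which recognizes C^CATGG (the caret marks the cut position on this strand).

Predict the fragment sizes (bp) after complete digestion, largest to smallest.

98, 93, 36, 7 bp

NcoI sites (CCATGG) start at positions 7, 43, 141.
NcoI cuts after the first base of each site, so after positions 7, 43, 141.
Linear molecule, 3 cuts → 4 fragments:
  1–7 → 7 bp
  8–43 → 36 bp
  44–141 → 98 bp
  142–234 → 93 bp
Sorted largest to smallest: 98, 93, 36, 7 bp.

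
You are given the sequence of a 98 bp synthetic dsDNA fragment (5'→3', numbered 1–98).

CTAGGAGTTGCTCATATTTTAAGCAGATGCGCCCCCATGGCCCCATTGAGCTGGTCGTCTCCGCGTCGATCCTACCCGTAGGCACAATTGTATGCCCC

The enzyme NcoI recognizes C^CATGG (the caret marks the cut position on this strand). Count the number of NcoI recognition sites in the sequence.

1

CCATGG occurs starting at position 35.
NcoI cuts at 1 site.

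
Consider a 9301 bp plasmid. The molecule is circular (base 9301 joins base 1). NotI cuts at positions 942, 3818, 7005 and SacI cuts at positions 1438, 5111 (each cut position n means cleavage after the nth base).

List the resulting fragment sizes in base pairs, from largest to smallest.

3238, 2380, 1894, 1293, 496 bp

Combined cut positions (sorted): 942, 1438, 3818, 5111, 7005.
Circular molecule, 5 cuts → 5 fragments:
  1438 − 942 = 496 bp
  3818 − 1438 = 2380 bp
  5111 − 3818 = 1293 bp
  7005 − 5111 = 1894 bp
  wrap: 9301 − 7005 + 942 = 3238 bp
Sorted largest to smallest: 3238, 2380, 1894, 1293, 496 bp.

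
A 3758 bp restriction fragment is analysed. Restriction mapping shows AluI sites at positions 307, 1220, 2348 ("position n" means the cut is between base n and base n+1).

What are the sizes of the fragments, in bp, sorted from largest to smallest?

Linear molecule, 3 cuts → 4 fragments:
  307 − 0 = 307 bp
  1220 − 307 = 913 bp
  2348 − 1220 = 1128 bp
  3758 − 2348 = 1410 bp
Sorted largest to smallest: 1410, 1128, 913, 307 bp.

1410, 1128, 913, 307 bp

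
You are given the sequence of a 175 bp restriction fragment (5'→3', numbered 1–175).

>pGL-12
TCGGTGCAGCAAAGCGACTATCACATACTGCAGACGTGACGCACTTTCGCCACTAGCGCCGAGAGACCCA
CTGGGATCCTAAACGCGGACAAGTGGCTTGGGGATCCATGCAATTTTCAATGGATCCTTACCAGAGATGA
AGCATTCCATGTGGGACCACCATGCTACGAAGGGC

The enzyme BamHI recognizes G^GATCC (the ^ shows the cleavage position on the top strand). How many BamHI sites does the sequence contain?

3

GGATCC occurs starting at positions 74, 102, 122.
BamHI cuts at 3 sites.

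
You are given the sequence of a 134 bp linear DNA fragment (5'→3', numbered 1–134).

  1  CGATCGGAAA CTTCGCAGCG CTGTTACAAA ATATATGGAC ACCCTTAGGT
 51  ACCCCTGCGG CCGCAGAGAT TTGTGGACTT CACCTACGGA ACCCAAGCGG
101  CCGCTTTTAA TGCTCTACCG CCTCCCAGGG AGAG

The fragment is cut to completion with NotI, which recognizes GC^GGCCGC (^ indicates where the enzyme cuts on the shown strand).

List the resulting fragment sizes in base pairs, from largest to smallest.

58, 40, 36 bp

NotI sites (GCGGCCGC) start at positions 57, 97.
NotI cuts after base 2 of each site, so after positions 58, 98.
Linear molecule, 2 cuts → 3 fragments:
  1–58 → 58 bp
  59–98 → 40 bp
  99–134 → 36 bp
Sorted largest to smallest: 58, 40, 36 bp.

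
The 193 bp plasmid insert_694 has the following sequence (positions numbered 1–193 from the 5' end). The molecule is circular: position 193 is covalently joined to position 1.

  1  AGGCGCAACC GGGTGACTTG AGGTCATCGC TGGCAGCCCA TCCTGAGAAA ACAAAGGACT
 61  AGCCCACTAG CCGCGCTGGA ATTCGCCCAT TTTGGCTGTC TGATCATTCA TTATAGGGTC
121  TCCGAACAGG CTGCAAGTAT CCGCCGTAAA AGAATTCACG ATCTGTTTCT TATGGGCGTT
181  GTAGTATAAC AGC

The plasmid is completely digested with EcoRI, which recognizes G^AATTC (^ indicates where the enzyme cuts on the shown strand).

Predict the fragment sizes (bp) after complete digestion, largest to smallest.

120, 73 bp

EcoRI sites (GAATTC) start at positions 79, 152.
EcoRI cuts after the first base of each site, so after positions 79, 152.
Circular molecule, 2 cuts → 2 fragments:
  80–152 → 73 bp
  153–193 then 1–79 → 41 + 79 = 120 bp
Sorted largest to smallest: 120, 73 bp.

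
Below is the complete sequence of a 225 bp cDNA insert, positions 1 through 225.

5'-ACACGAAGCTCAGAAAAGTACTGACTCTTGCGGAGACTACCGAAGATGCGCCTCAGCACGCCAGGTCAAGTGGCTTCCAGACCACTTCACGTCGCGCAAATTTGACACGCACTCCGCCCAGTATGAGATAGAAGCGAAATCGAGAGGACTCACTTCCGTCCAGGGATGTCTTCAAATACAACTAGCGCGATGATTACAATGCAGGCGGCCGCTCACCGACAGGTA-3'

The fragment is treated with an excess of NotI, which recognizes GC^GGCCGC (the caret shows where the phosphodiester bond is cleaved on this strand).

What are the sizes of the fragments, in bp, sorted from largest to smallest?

206, 19 bp

The NotI site (GCGGCCGC) starts at position 205.
NotI cuts after base 2 of each site, so after position 206.
Linear molecule, 1 cut → 2 fragments:
  1–206 → 206 bp
  207–225 → 19 bp
Sorted largest to smallest: 206, 19 bp.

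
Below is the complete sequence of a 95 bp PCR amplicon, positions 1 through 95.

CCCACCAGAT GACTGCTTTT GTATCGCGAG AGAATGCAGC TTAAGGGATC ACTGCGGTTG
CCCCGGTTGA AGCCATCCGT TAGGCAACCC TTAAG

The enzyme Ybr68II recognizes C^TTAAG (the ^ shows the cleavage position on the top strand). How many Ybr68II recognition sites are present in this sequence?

CTTAAG occurs starting at positions 40, 90.
Ybr68II cuts at 2 sites.

2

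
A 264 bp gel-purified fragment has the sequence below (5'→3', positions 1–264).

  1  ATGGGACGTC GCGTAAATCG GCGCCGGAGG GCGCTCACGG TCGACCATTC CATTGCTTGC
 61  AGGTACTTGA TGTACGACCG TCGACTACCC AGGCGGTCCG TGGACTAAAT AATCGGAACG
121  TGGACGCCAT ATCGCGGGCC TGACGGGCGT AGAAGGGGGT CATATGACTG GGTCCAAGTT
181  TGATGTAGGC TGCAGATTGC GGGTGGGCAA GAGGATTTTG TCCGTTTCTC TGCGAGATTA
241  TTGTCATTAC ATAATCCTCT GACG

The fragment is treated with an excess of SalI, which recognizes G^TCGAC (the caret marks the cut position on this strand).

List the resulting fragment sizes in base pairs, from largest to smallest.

SalI sites (GTCGAC) start at positions 40, 80.
SalI cuts after the first base of each site, so after positions 40, 80.
Linear molecule, 2 cuts → 3 fragments:
  1–40 → 40 bp
  41–80 → 40 bp
  81–264 → 184 bp
Sorted largest to smallest: 184, 40, 40 bp.

184, 40, 40 bp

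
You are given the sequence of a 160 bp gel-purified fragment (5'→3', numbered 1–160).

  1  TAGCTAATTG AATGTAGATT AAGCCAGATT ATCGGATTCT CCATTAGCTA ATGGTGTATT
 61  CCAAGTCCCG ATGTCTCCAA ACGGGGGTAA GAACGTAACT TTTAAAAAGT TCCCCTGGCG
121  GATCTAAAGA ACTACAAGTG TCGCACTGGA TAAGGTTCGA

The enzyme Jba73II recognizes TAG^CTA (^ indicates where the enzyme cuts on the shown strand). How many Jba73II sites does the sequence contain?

TAGCTA occurs starting at positions 1, 45.
Jba73II cuts at 2 sites.

2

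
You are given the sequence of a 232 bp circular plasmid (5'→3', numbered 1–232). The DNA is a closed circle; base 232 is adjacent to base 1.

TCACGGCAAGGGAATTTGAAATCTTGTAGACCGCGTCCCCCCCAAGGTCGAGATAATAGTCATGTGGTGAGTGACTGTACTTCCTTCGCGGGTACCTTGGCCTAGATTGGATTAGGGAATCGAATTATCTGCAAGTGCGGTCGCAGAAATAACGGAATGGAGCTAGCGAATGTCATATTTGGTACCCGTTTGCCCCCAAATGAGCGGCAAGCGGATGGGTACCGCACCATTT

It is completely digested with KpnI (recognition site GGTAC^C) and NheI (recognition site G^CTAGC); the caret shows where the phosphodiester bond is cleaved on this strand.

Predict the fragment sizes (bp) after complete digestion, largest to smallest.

105, 67, 37, 23 bp

KpnI sites (GGTACC) start at positions 91, 181, 218.
KpnI cuts after base 5 of each site (before the last base), so after positions 95, 185, 222.
The NheI site (GCTAGC) starts at position 162.
NheI cuts after the first base of each site, so after position 162.
Combined cut positions: 95, 162, 185, 222.
Circular molecule, 4 cuts → 4 fragments:
  96–162 → 67 bp
  163–185 → 23 bp
  186–222 → 37 bp
  223–232 then 1–95 → 10 + 95 = 105 bp
Sorted largest to smallest: 105, 67, 37, 23 bp.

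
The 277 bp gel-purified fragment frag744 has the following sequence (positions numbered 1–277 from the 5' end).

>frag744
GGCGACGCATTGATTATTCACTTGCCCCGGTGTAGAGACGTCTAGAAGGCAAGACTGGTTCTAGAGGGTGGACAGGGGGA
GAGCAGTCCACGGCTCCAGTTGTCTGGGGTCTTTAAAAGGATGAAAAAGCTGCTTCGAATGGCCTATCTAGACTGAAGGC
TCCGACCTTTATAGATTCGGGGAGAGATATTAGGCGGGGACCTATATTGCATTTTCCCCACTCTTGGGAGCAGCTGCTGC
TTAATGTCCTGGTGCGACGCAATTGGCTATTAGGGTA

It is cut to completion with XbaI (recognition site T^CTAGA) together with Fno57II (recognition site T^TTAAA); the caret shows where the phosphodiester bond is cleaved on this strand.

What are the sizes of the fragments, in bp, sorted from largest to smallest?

XbaI sites (TCTAGA) start at positions 41, 60, 147.
XbaI cuts after the first base of each site, so after positions 41, 60, 147.
The Fno57II site (TTTAAA) starts at position 112.
Fno57II cuts after the first base of each site, so after position 112.
Combined cut positions: 41, 60, 112, 147.
Linear molecule, 4 cuts → 5 fragments:
  1–41 → 41 bp
  42–60 → 19 bp
  61–112 → 52 bp
  113–147 → 35 bp
  148–277 → 130 bp
Sorted largest to smallest: 130, 52, 41, 35, 19 bp.

130, 52, 41, 35, 19 bp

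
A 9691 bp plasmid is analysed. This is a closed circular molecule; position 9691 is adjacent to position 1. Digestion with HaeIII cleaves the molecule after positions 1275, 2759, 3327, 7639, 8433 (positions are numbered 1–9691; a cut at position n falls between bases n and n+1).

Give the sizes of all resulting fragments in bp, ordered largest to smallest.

4312, 2533, 1484, 794, 568 bp

Circular molecule, 5 cuts → 5 fragments:
  2759 − 1275 = 1484 bp
  3327 − 2759 = 568 bp
  7639 − 3327 = 4312 bp
  8433 − 7639 = 794 bp
  wrap: 9691 − 8433 + 1275 = 2533 bp
Sorted largest to smallest: 4312, 2533, 1484, 794, 568 bp.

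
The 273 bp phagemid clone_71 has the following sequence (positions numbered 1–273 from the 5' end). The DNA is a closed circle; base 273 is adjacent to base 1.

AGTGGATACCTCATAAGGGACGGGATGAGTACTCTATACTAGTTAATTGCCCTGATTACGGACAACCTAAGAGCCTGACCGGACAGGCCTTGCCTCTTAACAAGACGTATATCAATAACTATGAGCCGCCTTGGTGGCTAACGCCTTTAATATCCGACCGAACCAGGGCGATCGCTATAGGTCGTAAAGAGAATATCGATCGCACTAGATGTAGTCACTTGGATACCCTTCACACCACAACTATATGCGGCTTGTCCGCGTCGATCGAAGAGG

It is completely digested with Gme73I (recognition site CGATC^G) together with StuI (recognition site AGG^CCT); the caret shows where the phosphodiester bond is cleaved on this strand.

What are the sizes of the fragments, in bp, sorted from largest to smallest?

94, 86, 65, 28 bp

Gme73I sites (CGATCG) start at positions 169, 197, 262.
Gme73I cuts after base 5 of each site (before the last base), so after positions 173, 201, 266.
The StuI site (AGGCCT) starts at position 85.
StuI cuts after base 3 of each site, so after position 87.
Combined cut positions: 87, 173, 201, 266.
Circular molecule, 4 cuts → 4 fragments:
  88–173 → 86 bp
  174–201 → 28 bp
  202–266 → 65 bp
  267–273 then 1–87 → 7 + 87 = 94 bp
Sorted largest to smallest: 94, 86, 65, 28 bp.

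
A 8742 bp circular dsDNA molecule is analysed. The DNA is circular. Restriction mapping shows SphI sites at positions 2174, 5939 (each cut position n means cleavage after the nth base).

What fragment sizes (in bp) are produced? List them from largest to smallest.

Circular molecule, 2 cuts → 2 fragments:
  5939 − 2174 = 3765 bp
  wrap: 8742 − 5939 + 2174 = 4977 bp
Sorted largest to smallest: 4977, 3765 bp.

4977, 3765 bp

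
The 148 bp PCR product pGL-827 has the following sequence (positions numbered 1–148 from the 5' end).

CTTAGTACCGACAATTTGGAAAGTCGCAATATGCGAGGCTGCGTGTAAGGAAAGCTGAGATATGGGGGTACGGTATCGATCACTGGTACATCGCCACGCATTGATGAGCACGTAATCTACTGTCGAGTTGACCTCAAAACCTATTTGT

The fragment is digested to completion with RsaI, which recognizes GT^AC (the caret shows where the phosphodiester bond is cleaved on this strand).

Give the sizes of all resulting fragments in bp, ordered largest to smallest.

RsaI sites (GTAC) start at positions 5, 68, 86.
RsaI cuts after base 2 of each site, so after positions 6, 69, 87.
Linear molecule, 3 cuts → 4 fragments:
  1–6 → 6 bp
  7–69 → 63 bp
  70–87 → 18 bp
  88–148 → 61 bp
Sorted largest to smallest: 63, 61, 18, 6 bp.

63, 61, 18, 6 bp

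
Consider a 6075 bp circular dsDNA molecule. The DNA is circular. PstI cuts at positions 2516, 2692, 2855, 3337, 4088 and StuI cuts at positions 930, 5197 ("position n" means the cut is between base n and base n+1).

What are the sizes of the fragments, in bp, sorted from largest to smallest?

Combined cut positions (sorted): 930, 2516, 2692, 2855, 3337, 4088, 5197.
Circular molecule, 7 cuts → 7 fragments:
  2516 − 930 = 1586 bp
  2692 − 2516 = 176 bp
  2855 − 2692 = 163 bp
  3337 − 2855 = 482 bp
  4088 − 3337 = 751 bp
  5197 − 4088 = 1109 bp
  wrap: 6075 − 5197 + 930 = 1808 bp
Sorted largest to smallest: 1808, 1586, 1109, 751, 482, 176, 163 bp.

1808, 1586, 1109, 751, 482, 176, 163 bp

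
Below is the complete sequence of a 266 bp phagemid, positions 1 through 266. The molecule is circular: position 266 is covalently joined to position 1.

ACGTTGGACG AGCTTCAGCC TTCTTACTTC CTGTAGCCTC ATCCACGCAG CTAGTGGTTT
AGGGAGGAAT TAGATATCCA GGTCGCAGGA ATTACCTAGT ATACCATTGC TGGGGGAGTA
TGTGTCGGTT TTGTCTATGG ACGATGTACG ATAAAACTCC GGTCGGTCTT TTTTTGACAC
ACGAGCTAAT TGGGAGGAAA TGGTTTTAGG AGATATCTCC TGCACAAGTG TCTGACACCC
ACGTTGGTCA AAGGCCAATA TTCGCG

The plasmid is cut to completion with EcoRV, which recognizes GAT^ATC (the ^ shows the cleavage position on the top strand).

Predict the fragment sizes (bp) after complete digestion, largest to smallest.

139, 127 bp

EcoRV sites (GATATC) start at positions 73, 212.
EcoRV cuts after base 3 of each site, so after positions 75, 214.
Circular molecule, 2 cuts → 2 fragments:
  76–214 → 139 bp
  215–266 then 1–75 → 52 + 75 = 127 bp
Sorted largest to smallest: 139, 127 bp.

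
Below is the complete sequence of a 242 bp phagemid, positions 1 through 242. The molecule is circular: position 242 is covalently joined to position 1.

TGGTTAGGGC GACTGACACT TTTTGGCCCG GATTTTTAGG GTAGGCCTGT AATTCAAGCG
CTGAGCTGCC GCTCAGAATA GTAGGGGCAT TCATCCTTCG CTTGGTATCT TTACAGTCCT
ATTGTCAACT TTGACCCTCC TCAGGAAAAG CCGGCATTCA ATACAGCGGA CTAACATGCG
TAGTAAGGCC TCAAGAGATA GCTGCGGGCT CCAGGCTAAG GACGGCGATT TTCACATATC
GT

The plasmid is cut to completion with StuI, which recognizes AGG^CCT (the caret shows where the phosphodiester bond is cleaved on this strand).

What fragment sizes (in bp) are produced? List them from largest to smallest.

StuI sites (AGGCCT) start at positions 43, 186.
StuI cuts after base 3 of each site, so after positions 45, 188.
Circular molecule, 2 cuts → 2 fragments:
  46–188 → 143 bp
  189–242 then 1–45 → 54 + 45 = 99 bp
Sorted largest to smallest: 143, 99 bp.

143, 99 bp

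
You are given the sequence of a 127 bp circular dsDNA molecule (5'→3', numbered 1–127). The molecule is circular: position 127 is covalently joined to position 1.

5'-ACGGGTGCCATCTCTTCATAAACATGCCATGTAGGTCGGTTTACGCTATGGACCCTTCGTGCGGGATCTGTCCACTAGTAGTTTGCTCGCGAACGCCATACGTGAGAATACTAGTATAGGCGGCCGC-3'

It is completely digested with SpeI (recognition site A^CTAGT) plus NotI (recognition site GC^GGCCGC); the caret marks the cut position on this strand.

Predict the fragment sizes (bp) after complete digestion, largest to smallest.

SpeI sites (ACTAGT) start at positions 74, 110.
SpeI cuts after the first base of each site, so after positions 74, 110.
The NotI site (GCGGCCGC) starts at position 120.
NotI cuts after base 2 of each site, so after position 121.
Combined cut positions: 74, 110, 121.
Circular molecule, 3 cuts → 3 fragments:
  75–110 → 36 bp
  111–121 → 11 bp
  122–127 then 1–74 → 6 + 74 = 80 bp
Sorted largest to smallest: 80, 36, 11 bp.

80, 36, 11 bp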